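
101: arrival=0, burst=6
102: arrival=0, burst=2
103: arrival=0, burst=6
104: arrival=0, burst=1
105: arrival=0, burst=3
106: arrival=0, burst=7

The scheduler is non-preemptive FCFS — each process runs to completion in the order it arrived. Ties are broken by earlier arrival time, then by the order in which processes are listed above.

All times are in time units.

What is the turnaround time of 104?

Schedule: | 101 0-6 | 102 6-8 | 103 8-14 | 104 14-15 | 105 15-18 | 106 18-25 |
Completion: 101=6  102=8  103=14  104=15  105=18  106=25
Turnaround (C−A): 101=6  102=8  103=14  104=15  105=18  106=25
Turnaround(104) = completion − arrival = 15 − 0 = 15

15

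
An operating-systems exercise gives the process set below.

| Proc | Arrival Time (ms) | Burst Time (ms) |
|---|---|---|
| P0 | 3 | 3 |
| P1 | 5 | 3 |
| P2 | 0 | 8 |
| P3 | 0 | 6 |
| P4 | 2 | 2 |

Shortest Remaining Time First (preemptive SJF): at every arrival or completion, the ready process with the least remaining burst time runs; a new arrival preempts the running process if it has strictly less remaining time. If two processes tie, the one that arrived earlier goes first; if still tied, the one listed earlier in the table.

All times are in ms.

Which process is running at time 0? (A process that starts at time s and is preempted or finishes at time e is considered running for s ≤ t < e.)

P3

Schedule: | P3 0-2 | P4 2-4 | P0 4-7 | P1 7-10 | P3 10-14 | P2 14-22 |
Completion: P0=7  P1=10  P2=22  P3=14  P4=4
Turnaround (C−A): P0=4  P1=5  P2=22  P3=14  P4=2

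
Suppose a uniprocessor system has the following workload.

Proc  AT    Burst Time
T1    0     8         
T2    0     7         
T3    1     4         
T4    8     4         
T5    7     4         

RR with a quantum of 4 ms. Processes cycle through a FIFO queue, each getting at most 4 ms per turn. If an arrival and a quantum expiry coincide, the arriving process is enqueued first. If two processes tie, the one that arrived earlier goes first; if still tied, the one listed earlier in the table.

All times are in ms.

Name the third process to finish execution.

T5

Schedule: | T1 0-4 | T2 4-8 | T3 8-12 | T1 12-16 | T5 16-20 | T4 20-24 | T2 24-27 |
Completion: T1=16  T2=27  T3=12  T4=24  T5=20
Finish order: T3 → T1 → T5 → T4 → T2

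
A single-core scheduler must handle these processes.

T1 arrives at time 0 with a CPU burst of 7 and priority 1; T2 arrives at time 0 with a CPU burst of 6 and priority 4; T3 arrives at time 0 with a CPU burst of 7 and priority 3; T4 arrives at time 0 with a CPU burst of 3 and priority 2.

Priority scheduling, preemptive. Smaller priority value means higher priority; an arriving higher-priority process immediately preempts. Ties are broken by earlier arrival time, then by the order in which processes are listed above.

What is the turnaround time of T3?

Timeline: | T1 0-7 | T4 7-10 | T3 10-17 | T2 17-23 |
Completion: T1=7  T2=23  T3=17  T4=10
Turnaround (C−A): T1=7  T2=23  T3=17  T4=10
Turnaround(T3) = completion − arrival = 17 − 0 = 17

17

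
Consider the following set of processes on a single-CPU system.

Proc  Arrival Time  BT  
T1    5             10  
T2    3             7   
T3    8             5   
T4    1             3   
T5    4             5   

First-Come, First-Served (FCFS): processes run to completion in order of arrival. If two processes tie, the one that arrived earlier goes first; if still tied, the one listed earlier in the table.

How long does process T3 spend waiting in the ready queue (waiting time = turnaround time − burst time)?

18

Timeline: | idle 0-1 | T4 1-4 | T2 4-11 | T5 11-16 | T1 16-26 | T3 26-31 |
Completion: T1=26  T2=11  T3=31  T4=4  T5=16
Turnaround (C−A): T1=21  T2=8  T3=23  T4=3  T5=12
Waiting(T3) = turnaround − burst = 23 − 5 = 18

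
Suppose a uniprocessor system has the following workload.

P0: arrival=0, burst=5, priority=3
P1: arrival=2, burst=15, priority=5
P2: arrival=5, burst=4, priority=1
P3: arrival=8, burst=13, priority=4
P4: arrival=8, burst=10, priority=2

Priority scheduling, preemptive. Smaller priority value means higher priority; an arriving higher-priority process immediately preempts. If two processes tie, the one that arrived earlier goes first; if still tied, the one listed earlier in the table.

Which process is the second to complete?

Timeline: | P0 0-5 | P2 5-9 | P4 9-19 | P3 19-32 | P1 32-47 |
Completion: P0=5  P1=47  P2=9  P3=32  P4=19
Turnaround (C−A): P0=5  P1=45  P2=4  P3=24  P4=11
Finish order: P0 → P2 → P4 → P3 → P1

P2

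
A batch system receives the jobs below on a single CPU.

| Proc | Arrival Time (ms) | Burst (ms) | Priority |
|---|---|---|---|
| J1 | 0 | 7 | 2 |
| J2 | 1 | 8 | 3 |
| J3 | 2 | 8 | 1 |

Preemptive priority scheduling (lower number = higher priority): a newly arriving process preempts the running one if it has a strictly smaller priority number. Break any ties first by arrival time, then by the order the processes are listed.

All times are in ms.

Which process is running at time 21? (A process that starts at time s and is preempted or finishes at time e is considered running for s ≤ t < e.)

Schedule: | J1 0-2 | J3 2-10 | J1 10-15 | J2 15-23 |
Completion: J1=15  J2=23  J3=10
Turnaround (C−A): J1=15  J2=22  J3=8

J2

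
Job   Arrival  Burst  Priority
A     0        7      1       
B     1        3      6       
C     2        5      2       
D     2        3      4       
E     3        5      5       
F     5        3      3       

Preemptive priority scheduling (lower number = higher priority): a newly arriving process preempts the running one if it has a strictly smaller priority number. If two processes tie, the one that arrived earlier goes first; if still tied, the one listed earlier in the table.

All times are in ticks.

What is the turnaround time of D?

Schedule: | A 0-7 | C 7-12 | F 12-15 | D 15-18 | E 18-23 | B 23-26 |
Completion: A=7  B=26  C=12  D=18  E=23  F=15
Turnaround (C−A): A=7  B=25  C=10  D=16  E=20  F=10
Turnaround(D) = completion − arrival = 18 − 2 = 16

16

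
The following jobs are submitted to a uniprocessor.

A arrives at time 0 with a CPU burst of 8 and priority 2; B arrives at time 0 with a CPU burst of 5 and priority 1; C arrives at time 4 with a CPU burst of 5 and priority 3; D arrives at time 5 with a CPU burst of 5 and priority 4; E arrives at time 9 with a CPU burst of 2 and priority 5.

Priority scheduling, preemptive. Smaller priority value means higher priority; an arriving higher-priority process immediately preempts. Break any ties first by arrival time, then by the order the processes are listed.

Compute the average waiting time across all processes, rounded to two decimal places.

Schedule: | B 0-5 | A 5-13 | C 13-18 | D 18-23 | E 23-25 |
Completion: A=13  B=5  C=18  D=23  E=25
Turnaround (C−A): A=13  B=5  C=14  D=18  E=16
Waiting times: A=5, B=0, C=9, D=13, E=14
Average waiting = (5+0+9+13+14) / 5 = 41/5 = 8.20

8.20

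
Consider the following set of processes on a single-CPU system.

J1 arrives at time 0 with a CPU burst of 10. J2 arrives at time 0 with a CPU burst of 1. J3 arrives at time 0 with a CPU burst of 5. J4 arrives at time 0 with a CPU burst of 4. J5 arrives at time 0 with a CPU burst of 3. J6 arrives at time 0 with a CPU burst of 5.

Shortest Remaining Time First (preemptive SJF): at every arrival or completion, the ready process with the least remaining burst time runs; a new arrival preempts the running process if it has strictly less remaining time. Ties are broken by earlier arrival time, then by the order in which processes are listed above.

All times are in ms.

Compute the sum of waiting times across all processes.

44

Schedule: | J2 0-1 | J5 1-4 | J4 4-8 | J3 8-13 | J6 13-18 | J1 18-28 |
Completion: J1=28  J2=1  J3=13  J4=8  J5=4  J6=18
Turnaround (C−A): J1=28  J2=1  J3=13  J4=8  J5=4  J6=18
Waiting = turnaround − burst: J1=18, J2=0, J3=8, J4=4, J5=1, J6=13
Total waiting = 18 + 0 + 8 + 4 + 1 + 13 = 44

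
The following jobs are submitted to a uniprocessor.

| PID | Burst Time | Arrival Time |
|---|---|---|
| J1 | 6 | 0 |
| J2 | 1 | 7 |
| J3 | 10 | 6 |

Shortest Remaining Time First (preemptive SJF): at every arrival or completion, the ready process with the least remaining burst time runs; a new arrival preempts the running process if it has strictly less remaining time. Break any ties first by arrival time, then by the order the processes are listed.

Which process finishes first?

Timeline: | J1 0-6 | J3 6-7 | J2 7-8 | J3 8-17 |
Completion: J1=6  J2=8  J3=17
Finish order: J1 → J2 → J3

J1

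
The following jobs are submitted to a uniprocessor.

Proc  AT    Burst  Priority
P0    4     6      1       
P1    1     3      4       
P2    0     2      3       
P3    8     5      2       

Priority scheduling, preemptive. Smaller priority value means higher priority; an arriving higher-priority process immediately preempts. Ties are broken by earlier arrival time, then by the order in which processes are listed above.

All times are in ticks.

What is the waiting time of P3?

Schedule: | P2 0-2 | P1 2-4 | P0 4-10 | P3 10-15 | P1 15-16 |
Completion: P0=10  P1=16  P2=2  P3=15
Turnaround (C−A): P0=6  P1=15  P2=2  P3=7
Waiting(P3) = turnaround − burst = 7 − 5 = 2

2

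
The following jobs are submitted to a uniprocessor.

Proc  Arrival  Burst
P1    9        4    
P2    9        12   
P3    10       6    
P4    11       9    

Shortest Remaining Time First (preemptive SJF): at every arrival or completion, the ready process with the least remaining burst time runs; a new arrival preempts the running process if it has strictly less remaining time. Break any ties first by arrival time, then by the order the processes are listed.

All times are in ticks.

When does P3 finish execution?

19

Gantt: | idle 0-9 | P1 9-13 | P3 13-19 | P4 19-28 | P2 28-40 |
Completion: P1=13  P2=40  P3=19  P4=28
Turnaround (C−A): P1=4  P2=31  P3=9  P4=17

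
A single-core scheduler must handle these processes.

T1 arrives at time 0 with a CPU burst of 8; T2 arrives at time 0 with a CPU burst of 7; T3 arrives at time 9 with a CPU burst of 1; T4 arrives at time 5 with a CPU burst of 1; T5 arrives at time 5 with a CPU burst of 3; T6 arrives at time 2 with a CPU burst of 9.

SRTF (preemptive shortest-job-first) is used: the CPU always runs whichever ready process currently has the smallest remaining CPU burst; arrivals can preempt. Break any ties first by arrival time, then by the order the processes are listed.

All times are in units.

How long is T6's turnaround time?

Gantt: | T2 0-5 | T4 5-6 | T2 6-8 | T5 8-9 | T3 9-10 | T5 10-12 | T1 12-20 | T6 20-29 |
Completion: T1=20  T2=8  T3=10  T4=6  T5=12  T6=29
Turnaround(T6) = completion − arrival = 29 − 2 = 27

27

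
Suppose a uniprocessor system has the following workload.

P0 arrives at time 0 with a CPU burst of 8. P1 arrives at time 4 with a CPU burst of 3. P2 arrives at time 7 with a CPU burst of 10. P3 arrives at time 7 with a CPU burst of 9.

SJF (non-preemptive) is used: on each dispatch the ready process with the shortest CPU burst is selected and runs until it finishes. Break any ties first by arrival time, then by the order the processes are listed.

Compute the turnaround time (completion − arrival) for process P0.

Schedule: | P0 0-8 | P1 8-11 | P3 11-20 | P2 20-30 |
Completion: P0=8  P1=11  P2=30  P3=20
Turnaround (C−A): P0=8  P1=7  P2=23  P3=13
Turnaround(P0) = completion − arrival = 8 − 0 = 8

8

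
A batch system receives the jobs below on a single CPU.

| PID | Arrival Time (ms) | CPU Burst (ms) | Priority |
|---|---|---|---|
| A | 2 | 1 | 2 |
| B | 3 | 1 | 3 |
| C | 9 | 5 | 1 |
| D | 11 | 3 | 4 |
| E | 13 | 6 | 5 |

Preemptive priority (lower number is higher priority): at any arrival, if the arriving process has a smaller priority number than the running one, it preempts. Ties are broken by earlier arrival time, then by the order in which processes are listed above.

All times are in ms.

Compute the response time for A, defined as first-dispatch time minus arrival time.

Gantt: | idle 0-2 | A 2-3 | B 3-4 | idle 4-9 | C 9-14 | D 14-17 | E 17-23 |
Completion: A=3  B=4  C=14  D=17  E=23
Turnaround (C−A): A=1  B=1  C=5  D=6  E=10
Response(A) = first start − arrival = 2 − 2 = 0

0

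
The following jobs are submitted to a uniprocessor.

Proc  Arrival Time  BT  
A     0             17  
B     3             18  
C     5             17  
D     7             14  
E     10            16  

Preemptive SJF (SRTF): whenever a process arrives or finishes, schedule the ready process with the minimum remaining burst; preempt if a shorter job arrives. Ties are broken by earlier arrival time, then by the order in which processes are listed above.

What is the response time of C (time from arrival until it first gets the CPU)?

Gantt: | A 0-17 | D 17-31 | E 31-47 | C 47-64 | B 64-82 |
Completion: A=17  B=82  C=64  D=31  E=47
Turnaround (C−A): A=17  B=79  C=59  D=24  E=37
Response(C) = first start − arrival = 47 − 5 = 42

42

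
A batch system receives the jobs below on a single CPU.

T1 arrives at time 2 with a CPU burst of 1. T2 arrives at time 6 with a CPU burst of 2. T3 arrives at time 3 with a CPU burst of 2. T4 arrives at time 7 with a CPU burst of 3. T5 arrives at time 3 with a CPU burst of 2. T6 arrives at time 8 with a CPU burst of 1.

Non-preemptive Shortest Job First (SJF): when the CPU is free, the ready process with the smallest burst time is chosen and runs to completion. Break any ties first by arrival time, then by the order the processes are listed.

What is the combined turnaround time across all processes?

18

Schedule: | idle 0-2 | T1 2-3 | T3 3-5 | T5 5-7 | T2 7-9 | T6 9-10 | T4 10-13 |
Completion: T1=3  T2=9  T3=5  T4=13  T5=7  T6=10
Turnaround (C−A): T1=1  T2=3  T3=2  T4=6  T5=4  T6=2
Turnaround = completion − arrival: T1=1, T2=3, T3=2, T4=6, T5=4, T6=2
Total turnaround = 1 + 3 + 2 + 6 + 4 + 2 = 18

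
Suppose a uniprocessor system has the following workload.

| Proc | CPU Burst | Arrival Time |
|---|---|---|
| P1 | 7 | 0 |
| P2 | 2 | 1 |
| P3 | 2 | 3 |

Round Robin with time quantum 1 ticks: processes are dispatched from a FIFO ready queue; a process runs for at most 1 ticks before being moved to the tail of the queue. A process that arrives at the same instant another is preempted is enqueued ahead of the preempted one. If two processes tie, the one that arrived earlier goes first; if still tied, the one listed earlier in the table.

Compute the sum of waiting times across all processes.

7

Schedule: | P1 0-1 | P2 1-2 | P1 2-3 | P2 3-4 | P3 4-5 | P1 5-6 | P3 6-7 | P1 7-11 |
Completion: P1=11  P2=4  P3=7
Turnaround (C−A): P1=11  P2=3  P3=4
Waiting = turnaround − burst: P1=4, P2=1, P3=2
Total waiting = 4 + 1 + 2 = 7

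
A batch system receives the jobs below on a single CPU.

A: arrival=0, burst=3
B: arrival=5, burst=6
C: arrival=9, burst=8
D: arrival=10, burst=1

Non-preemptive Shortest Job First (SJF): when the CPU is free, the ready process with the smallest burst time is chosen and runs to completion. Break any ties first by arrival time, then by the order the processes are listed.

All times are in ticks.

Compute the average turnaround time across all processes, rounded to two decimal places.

Schedule: | A 0-3 | idle 3-5 | B 5-11 | D 11-12 | C 12-20 |
Completion: A=3  B=11  C=20  D=12
Turnaround (C−A): A=3  B=6  C=11  D=2
Turnaround times: A=3, B=6, C=11, D=2
Average turnaround = (3+6+11+2) / 4 = 22/4 = 5.50

5.50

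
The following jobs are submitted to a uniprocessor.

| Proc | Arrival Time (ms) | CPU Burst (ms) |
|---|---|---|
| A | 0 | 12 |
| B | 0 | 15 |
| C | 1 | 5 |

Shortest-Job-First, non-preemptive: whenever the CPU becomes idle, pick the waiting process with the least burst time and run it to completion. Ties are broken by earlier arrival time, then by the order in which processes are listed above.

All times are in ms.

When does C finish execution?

Gantt: | A 0-12 | C 12-17 | B 17-32 |
Completion: A=12  B=32  C=17
Turnaround (C−A): A=12  B=32  C=16

17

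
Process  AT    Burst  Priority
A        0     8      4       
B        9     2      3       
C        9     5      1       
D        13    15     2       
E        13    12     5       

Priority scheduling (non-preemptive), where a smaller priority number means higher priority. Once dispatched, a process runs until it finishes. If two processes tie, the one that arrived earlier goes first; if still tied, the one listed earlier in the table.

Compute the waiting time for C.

0

Gantt: | A 0-8 | idle 8-9 | C 9-14 | D 14-29 | B 29-31 | E 31-43 |
Completion: A=8  B=31  C=14  D=29  E=43
Turnaround (C−A): A=8  B=22  C=5  D=16  E=30
Waiting(C) = turnaround − burst = 5 − 5 = 0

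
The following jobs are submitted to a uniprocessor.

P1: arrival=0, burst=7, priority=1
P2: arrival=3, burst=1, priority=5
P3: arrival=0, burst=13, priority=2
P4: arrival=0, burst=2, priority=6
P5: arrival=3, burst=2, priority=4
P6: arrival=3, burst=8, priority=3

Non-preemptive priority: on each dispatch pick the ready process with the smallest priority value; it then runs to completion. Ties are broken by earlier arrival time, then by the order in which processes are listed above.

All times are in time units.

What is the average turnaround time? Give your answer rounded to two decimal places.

Schedule: | P1 0-7 | P3 7-20 | P6 20-28 | P5 28-30 | P2 30-31 | P4 31-33 |
Completion: P1=7  P2=31  P3=20  P4=33  P5=30  P6=28
Turnaround (C−A): P1=7  P2=28  P3=20  P4=33  P5=27  P6=25
Turnaround times: P1=7, P2=28, P3=20, P4=33, P5=27, P6=25
Average turnaround = (7+28+20+33+27+25) / 6 = 140/6 = 23.33

23.33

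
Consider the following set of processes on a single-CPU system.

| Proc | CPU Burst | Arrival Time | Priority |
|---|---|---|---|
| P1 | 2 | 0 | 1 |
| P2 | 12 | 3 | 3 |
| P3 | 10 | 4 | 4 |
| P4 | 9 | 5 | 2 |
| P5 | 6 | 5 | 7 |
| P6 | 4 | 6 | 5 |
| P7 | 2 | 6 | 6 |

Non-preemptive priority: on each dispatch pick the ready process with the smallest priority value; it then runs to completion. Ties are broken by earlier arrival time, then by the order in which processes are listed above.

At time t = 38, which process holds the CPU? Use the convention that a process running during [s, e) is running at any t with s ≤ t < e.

Timeline: | P1 0-2 | idle 2-3 | P2 3-15 | P4 15-24 | P3 24-34 | P6 34-38 | P7 38-40 | P5 40-46 |
Completion: P1=2  P2=15  P3=34  P4=24  P5=46  P6=38  P7=40

P7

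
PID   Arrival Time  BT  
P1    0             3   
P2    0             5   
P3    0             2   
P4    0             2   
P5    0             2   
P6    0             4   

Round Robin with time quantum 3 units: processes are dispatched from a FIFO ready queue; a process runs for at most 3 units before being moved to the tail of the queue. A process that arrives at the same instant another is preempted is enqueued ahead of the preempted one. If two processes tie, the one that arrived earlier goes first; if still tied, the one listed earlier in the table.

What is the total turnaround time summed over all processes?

68

Schedule: | P1 0-3 | P2 3-6 | P3 6-8 | P4 8-10 | P5 10-12 | P6 12-15 | P2 15-17 | P6 17-18 |
Completion: P1=3  P2=17  P3=8  P4=10  P5=12  P6=18
Turnaround (C−A): P1=3  P2=17  P3=8  P4=10  P5=12  P6=18
Turnaround = completion − arrival: P1=3, P2=17, P3=8, P4=10, P5=12, P6=18
Total turnaround = 3 + 17 + 8 + 10 + 12 + 18 = 68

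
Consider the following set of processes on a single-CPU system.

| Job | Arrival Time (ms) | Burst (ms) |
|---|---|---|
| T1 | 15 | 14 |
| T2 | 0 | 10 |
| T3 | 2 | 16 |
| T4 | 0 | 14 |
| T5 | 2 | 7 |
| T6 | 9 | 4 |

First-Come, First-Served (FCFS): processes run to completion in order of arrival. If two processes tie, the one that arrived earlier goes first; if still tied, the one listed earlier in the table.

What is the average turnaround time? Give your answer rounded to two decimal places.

34.83

Timeline: | T2 0-10 | T4 10-24 | T3 24-40 | T5 40-47 | T6 47-51 | T1 51-65 |
Completion: T1=65  T2=10  T3=40  T4=24  T5=47  T6=51
Turnaround (C−A): T1=50  T2=10  T3=38  T4=24  T5=45  T6=42
Turnaround times: T1=50, T2=10, T3=38, T4=24, T5=45, T6=42
Average turnaround = (50+10+38+24+45+42) / 6 = 209/6 = 34.83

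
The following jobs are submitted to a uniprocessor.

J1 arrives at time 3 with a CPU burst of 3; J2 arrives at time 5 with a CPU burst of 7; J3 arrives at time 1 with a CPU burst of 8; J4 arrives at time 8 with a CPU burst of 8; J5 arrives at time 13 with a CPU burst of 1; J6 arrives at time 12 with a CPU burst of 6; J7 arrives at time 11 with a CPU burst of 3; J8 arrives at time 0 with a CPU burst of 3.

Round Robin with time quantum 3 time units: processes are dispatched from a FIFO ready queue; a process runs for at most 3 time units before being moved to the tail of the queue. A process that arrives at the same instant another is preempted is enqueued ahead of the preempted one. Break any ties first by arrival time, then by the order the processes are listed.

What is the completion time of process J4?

Schedule: | J8 0-3 | J3 3-6 | J1 6-9 | J2 9-12 | J3 12-15 | J4 15-18 | J7 18-21 | J6 21-24 | J2 24-27 | J5 27-28 | J3 28-30 | J4 30-33 | J6 33-36 | J2 36-37 | J4 37-39 |
Completion: J1=9  J2=37  J3=30  J4=39  J5=28  J6=36  J7=21  J8=3

39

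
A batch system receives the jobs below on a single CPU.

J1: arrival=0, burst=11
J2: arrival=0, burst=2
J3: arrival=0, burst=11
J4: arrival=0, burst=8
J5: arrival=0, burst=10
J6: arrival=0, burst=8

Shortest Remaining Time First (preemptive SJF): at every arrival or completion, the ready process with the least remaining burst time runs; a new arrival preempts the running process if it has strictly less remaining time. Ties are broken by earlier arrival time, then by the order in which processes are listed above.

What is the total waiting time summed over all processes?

Schedule: | J2 0-2 | J4 2-10 | J6 10-18 | J5 18-28 | J1 28-39 | J3 39-50 |
Completion: J1=39  J2=2  J3=50  J4=10  J5=28  J6=18
Waiting = turnaround − burst: J1=28, J2=0, J3=39, J4=2, J5=18, J6=10
Total waiting = 28 + 0 + 39 + 2 + 18 + 10 = 97

97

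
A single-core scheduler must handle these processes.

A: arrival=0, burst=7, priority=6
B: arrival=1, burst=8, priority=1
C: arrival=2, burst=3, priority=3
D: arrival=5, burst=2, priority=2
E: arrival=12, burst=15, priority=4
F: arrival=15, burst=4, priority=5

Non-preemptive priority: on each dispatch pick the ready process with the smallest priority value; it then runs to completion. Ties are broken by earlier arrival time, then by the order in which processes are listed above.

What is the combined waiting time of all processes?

Timeline: | A 0-7 | B 7-15 | D 15-17 | C 17-20 | E 20-35 | F 35-39 |
Completion: A=7  B=15  C=20  D=17  E=35  F=39
Turnaround (C−A): A=7  B=14  C=18  D=12  E=23  F=24
Waiting = turnaround − burst: A=0, B=6, C=15, D=10, E=8, F=20
Total waiting = 0 + 6 + 15 + 10 + 8 + 20 = 59

59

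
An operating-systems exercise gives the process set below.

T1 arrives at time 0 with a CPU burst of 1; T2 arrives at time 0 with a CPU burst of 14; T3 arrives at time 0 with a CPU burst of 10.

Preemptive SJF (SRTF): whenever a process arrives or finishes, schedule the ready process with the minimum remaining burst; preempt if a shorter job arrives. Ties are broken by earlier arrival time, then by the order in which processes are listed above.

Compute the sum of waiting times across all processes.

Timeline: | T1 0-1 | T3 1-11 | T2 11-25 |
Completion: T1=1  T2=25  T3=11
Turnaround (C−A): T1=1  T2=25  T3=11
Waiting = turnaround − burst: T1=0, T2=11, T3=1
Total waiting = 0 + 11 + 1 = 12

12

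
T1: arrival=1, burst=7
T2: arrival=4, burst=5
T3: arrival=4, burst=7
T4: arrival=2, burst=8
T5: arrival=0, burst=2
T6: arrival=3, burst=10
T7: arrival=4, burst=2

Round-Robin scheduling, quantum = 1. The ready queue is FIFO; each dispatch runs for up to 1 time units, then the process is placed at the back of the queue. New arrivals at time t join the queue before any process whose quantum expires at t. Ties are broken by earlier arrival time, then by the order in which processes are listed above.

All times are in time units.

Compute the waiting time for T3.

26

Schedule: | T5 0-1 | T1 1-2 | T5 2-3 | T4 3-4 | T1 4-5 | T6 5-6 | T2 6-7 | T3 7-8 | T7 8-9 | T4 9-10 | T1 10-11 | T6 11-12 | T2 12-13 | T3 13-14 | T7 14-15 | T4 15-16 | T1 16-17 | T6 17-18 | T2 18-19 | T3 19-20 | T4 20-21 | T1 21-22 | T6 22-23 | T2 23-24 | T3 24-25 | T4 25-26 | T1 26-27 | T6 27-28 | T2 28-29 | T3 29-30 | T4 30-31 | T1 31-32 | T6 32-33 | T3 33-34 | T4 34-35 | T6 35-36 | T3 36-37 | T4 37-38 | T6 38-41 |
Completion: T1=32  T2=29  T3=37  T4=38  T5=3  T6=41  T7=15
Turnaround (C−A): T1=31  T2=25  T3=33  T4=36  T5=3  T6=38  T7=11
Waiting(T3) = turnaround − burst = 33 − 7 = 26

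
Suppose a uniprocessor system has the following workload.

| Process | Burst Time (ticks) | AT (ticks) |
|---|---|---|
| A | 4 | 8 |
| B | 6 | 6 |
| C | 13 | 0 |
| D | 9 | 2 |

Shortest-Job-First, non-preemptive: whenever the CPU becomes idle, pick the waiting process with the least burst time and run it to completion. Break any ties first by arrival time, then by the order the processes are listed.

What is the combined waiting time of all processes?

37

Gantt: | C 0-13 | A 13-17 | B 17-23 | D 23-32 |
Completion: A=17  B=23  C=13  D=32
Turnaround (C−A): A=9  B=17  C=13  D=30
Waiting = turnaround − burst: A=5, B=11, C=0, D=21
Total waiting = 5 + 11 + 0 + 21 = 37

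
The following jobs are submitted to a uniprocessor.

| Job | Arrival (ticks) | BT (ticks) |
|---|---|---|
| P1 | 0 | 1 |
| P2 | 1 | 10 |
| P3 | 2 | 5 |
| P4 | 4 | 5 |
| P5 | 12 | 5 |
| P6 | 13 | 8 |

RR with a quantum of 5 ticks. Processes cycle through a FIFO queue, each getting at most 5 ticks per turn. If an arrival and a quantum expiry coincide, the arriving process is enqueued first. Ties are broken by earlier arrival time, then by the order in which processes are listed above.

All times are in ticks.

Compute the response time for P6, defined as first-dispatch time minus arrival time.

13

Gantt: | P1 0-1 | P2 1-6 | P3 6-11 | P4 11-16 | P2 16-21 | P5 21-26 | P6 26-34 |
Completion: P1=1  P2=21  P3=11  P4=16  P5=26  P6=34
Response(P6) = first start − arrival = 26 − 13 = 13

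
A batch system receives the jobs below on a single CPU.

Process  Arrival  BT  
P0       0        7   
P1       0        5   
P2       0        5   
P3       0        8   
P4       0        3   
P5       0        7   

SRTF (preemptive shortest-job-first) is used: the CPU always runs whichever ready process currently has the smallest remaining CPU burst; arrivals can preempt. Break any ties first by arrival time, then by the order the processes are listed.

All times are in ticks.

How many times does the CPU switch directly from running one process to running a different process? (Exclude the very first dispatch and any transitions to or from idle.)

5

Schedule: | P4 0-3 | P1 3-8 | P2 8-13 | P0 13-20 | P5 20-27 | P3 27-35 |
Completion: P0=20  P1=8  P2=13  P3=35  P4=3  P5=27
Turnaround (C−A): P0=20  P1=8  P2=13  P3=35  P4=3  P5=27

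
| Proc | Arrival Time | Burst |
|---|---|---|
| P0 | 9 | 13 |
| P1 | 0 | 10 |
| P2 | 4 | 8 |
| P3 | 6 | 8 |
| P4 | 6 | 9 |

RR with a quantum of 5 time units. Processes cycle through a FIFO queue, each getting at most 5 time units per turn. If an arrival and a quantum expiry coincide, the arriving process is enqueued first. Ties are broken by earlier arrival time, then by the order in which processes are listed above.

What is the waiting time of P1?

5

Schedule: | P1 0-5 | P2 5-10 | P1 10-15 | P3 15-20 | P4 20-25 | P0 25-30 | P2 30-33 | P3 33-36 | P4 36-40 | P0 40-48 |
Completion: P0=48  P1=15  P2=33  P3=36  P4=40
Turnaround (C−A): P0=39  P1=15  P2=29  P3=30  P4=34
Waiting(P1) = turnaround − burst = 15 − 10 = 5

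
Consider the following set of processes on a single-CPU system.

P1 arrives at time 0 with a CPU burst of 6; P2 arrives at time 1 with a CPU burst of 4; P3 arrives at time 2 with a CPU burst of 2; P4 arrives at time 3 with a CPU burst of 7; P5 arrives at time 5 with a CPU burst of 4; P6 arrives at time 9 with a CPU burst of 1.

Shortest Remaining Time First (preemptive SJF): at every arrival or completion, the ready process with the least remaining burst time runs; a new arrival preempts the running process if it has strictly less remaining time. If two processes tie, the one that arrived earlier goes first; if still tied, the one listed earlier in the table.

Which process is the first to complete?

Gantt: | P1 0-1 | P2 1-2 | P3 2-4 | P2 4-7 | P5 7-9 | P6 9-10 | P5 10-12 | P1 12-17 | P4 17-24 |
Completion: P1=17  P2=7  P3=4  P4=24  P5=12  P6=10
Turnaround (C−A): P1=17  P2=6  P3=2  P4=21  P5=7  P6=1
Finish order: P3 → P2 → P6 → P5 → P1 → P4

P3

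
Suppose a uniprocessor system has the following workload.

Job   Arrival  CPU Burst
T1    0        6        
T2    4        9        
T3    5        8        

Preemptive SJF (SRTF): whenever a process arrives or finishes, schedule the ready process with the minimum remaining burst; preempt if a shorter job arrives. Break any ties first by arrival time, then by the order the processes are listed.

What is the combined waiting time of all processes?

11

Schedule: | T1 0-6 | T3 6-14 | T2 14-23 |
Completion: T1=6  T2=23  T3=14
Waiting = turnaround − burst: T1=0, T2=10, T3=1
Total waiting = 0 + 10 + 1 = 11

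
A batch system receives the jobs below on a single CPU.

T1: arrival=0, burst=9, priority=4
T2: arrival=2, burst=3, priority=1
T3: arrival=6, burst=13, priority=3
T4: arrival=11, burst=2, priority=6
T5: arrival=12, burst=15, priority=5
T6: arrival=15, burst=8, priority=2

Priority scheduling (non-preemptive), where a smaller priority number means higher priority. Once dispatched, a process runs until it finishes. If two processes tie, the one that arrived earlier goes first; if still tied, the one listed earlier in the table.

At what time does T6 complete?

33

Schedule: | T1 0-9 | T2 9-12 | T3 12-25 | T6 25-33 | T5 33-48 | T4 48-50 |
Completion: T1=9  T2=12  T3=25  T4=50  T5=48  T6=33
Turnaround (C−A): T1=9  T2=10  T3=19  T4=39  T5=36  T6=18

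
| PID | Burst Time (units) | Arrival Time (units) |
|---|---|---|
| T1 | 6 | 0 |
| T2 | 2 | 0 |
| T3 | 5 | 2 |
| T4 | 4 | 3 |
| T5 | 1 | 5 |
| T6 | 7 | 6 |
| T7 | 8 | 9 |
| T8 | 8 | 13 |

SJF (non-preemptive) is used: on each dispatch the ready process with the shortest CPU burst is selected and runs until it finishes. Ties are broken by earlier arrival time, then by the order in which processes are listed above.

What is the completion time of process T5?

Schedule: | T2 0-2 | T3 2-7 | T5 7-8 | T4 8-12 | T1 12-18 | T6 18-25 | T7 25-33 | T8 33-41 |
Completion: T1=18  T2=2  T3=7  T4=12  T5=8  T6=25  T7=33  T8=41

8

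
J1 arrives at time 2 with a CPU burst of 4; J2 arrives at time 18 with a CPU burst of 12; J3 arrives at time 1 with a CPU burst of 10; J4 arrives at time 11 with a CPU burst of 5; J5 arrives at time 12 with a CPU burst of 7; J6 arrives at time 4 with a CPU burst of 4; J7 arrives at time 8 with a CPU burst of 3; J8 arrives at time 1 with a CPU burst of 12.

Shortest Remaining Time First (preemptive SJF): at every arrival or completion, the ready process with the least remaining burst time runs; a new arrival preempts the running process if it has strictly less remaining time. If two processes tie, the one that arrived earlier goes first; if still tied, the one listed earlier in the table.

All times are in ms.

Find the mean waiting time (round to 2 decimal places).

Gantt: | idle 0-1 | J3 1-2 | J1 2-6 | J6 6-10 | J7 10-13 | J4 13-18 | J5 18-25 | J3 25-34 | J8 34-46 | J2 46-58 |
Completion: J1=6  J2=58  J3=34  J4=18  J5=25  J6=10  J7=13  J8=46
Turnaround (C−A): J1=4  J2=40  J3=33  J4=7  J5=13  J6=6  J7=5  J8=45
Waiting times: J1=0, J2=28, J3=23, J4=2, J5=6, J6=2, J7=2, J8=33
Average waiting = (0+28+23+2+6+2+2+33) / 8 = 96/8 = 12.00

12.00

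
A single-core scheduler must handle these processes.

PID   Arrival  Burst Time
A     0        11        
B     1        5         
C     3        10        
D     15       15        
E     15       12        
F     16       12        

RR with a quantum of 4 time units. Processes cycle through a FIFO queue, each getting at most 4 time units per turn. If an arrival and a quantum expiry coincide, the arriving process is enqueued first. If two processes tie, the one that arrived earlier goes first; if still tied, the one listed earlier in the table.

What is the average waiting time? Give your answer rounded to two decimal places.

26.83

Schedule: | A 0-4 | B 4-8 | C 8-12 | A 12-16 | B 16-17 | C 17-21 | D 21-25 | E 25-29 | F 29-33 | A 33-36 | C 36-38 | D 38-42 | E 42-46 | F 46-50 | D 50-54 | E 54-58 | F 58-62 | D 62-65 |
Completion: A=36  B=17  C=38  D=65  E=58  F=62
Turnaround (C−A): A=36  B=16  C=35  D=50  E=43  F=46
Waiting times: A=25, B=11, C=25, D=35, E=31, F=34
Average waiting = (25+11+25+35+31+34) / 6 = 161/6 = 26.83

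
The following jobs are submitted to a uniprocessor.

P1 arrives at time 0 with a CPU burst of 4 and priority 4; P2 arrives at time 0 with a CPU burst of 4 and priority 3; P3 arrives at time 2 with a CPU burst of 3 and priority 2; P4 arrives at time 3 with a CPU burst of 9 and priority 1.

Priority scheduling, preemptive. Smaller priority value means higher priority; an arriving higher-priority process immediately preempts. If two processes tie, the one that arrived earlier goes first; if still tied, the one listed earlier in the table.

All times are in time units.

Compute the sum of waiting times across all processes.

Timeline: | P2 0-2 | P3 2-3 | P4 3-12 | P3 12-14 | P2 14-16 | P1 16-20 |
Completion: P1=20  P2=16  P3=14  P4=12
Waiting = turnaround − burst: P1=16, P2=12, P3=9, P4=0
Total waiting = 16 + 12 + 9 + 0 = 37

37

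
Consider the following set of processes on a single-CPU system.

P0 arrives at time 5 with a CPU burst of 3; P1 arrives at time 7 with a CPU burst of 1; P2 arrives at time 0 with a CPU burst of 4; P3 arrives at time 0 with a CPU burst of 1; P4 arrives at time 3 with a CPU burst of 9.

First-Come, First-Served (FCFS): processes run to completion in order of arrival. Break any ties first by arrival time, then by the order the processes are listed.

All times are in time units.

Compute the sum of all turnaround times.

Gantt: | P2 0-4 | P3 4-5 | P4 5-14 | P0 14-17 | P1 17-18 |
Completion: P0=17  P1=18  P2=4  P3=5  P4=14
Turnaround = completion − arrival: P0=12, P1=11, P2=4, P3=5, P4=11
Total turnaround = 12 + 11 + 4 + 5 + 11 = 43

43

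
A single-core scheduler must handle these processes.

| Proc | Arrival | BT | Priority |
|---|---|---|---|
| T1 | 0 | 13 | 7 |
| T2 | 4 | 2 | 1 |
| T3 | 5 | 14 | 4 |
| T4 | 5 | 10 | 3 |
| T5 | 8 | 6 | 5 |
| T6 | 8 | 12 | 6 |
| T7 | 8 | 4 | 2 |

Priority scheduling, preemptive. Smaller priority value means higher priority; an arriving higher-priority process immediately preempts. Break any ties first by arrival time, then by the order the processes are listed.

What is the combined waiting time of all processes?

Gantt: | T1 0-4 | T2 4-6 | T4 6-8 | T7 8-12 | T4 12-20 | T3 20-34 | T5 34-40 | T6 40-52 | T1 52-61 |
Completion: T1=61  T2=6  T3=34  T4=20  T5=40  T6=52  T7=12
Turnaround (C−A): T1=61  T2=2  T3=29  T4=15  T5=32  T6=44  T7=4
Waiting = turnaround − burst: T1=48, T2=0, T3=15, T4=5, T5=26, T6=32, T7=0
Total waiting = 48 + 0 + 15 + 5 + 26 + 32 + 0 = 126

126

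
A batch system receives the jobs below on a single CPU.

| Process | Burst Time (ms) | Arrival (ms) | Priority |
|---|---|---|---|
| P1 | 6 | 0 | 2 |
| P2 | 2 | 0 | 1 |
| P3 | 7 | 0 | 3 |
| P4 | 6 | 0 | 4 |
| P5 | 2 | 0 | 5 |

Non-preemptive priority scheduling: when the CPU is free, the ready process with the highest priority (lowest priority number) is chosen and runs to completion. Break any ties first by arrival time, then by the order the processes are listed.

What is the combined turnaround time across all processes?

Timeline: | P2 0-2 | P1 2-8 | P3 8-15 | P4 15-21 | P5 21-23 |
Completion: P1=8  P2=2  P3=15  P4=21  P5=23
Turnaround = completion − arrival: P1=8, P2=2, P3=15, P4=21, P5=23
Total turnaround = 8 + 2 + 15 + 21 + 23 = 69

69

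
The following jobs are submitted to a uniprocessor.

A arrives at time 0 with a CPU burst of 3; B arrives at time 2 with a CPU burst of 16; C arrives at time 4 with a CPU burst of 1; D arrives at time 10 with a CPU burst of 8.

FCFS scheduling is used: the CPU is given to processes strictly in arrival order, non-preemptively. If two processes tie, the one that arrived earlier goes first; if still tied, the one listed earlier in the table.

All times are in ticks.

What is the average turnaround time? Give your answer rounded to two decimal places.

13.50

Gantt: | A 0-3 | B 3-19 | C 19-20 | D 20-28 |
Completion: A=3  B=19  C=20  D=28
Turnaround times: A=3, B=17, C=16, D=18
Average turnaround = (3+17+16+18) / 4 = 54/4 = 13.50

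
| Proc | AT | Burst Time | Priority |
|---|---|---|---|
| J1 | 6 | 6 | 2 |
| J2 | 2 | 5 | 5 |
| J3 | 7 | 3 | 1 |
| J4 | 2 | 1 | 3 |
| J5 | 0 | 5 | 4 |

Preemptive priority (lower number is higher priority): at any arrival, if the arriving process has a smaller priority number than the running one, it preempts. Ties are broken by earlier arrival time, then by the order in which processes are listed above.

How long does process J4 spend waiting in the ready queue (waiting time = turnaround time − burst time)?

0

Schedule: | J5 0-2 | J4 2-3 | J5 3-6 | J1 6-7 | J3 7-10 | J1 10-15 | J2 15-20 |
Completion: J1=15  J2=20  J3=10  J4=3  J5=6
Turnaround (C−A): J1=9  J2=18  J3=3  J4=1  J5=6
Waiting(J4) = turnaround − burst = 1 − 1 = 0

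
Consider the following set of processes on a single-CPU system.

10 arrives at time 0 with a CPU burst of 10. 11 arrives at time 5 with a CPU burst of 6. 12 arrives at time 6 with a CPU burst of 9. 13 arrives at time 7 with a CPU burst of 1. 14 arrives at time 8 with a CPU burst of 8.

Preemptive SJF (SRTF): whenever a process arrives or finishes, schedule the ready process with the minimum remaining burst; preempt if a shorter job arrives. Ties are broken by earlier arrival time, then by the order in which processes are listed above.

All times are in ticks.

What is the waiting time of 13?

Gantt: | 10 0-7 | 13 7-8 | 10 8-11 | 11 11-17 | 14 17-25 | 12 25-34 |
Completion: 10=11  11=17  12=34  13=8  14=25
Turnaround (C−A): 10=11  11=12  12=28  13=1  14=17
Waiting(13) = turnaround − burst = 1 − 1 = 0

0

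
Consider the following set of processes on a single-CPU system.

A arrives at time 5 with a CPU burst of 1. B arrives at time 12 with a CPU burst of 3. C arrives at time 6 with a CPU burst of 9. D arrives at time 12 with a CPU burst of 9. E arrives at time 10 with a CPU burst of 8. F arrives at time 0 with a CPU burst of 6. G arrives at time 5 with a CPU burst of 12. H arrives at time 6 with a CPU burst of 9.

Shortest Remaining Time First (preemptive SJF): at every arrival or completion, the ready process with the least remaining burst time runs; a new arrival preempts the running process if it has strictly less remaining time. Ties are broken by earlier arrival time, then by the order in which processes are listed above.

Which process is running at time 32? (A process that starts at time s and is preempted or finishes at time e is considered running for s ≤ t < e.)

Timeline: | F 0-6 | A 6-7 | C 7-12 | B 12-15 | C 15-19 | E 19-27 | H 27-36 | D 36-45 | G 45-57 |
Completion: A=7  B=15  C=19  D=45  E=27  F=6  G=57  H=36
Turnaround (C−A): A=2  B=3  C=13  D=33  E=17  F=6  G=52  H=30

H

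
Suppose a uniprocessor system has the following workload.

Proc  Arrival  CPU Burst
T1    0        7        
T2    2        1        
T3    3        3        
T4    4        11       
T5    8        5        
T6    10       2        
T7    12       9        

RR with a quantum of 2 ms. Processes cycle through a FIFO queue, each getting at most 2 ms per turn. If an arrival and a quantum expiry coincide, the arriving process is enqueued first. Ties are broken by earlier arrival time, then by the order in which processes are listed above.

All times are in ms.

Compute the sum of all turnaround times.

116

Timeline: | T1 0-2 | T2 2-3 | T1 3-5 | T3 5-7 | T4 7-9 | T1 9-11 | T3 11-12 | T5 12-14 | T4 14-16 | T6 16-18 | T1 18-19 | T7 19-21 | T5 21-23 | T4 23-25 | T7 25-27 | T5 27-28 | T4 28-30 | T7 30-32 | T4 32-34 | T7 34-36 | T4 36-37 | T7 37-38 |
Completion: T1=19  T2=3  T3=12  T4=37  T5=28  T6=18  T7=38
Turnaround = completion − arrival: T1=19, T2=1, T3=9, T4=33, T5=20, T6=8, T7=26
Total turnaround = 19 + 1 + 9 + 33 + 20 + 8 + 26 = 116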